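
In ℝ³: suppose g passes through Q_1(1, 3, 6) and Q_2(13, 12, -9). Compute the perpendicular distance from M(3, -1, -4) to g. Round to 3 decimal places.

8.814

A direction vector for g is Q_2 − Q_1 = (12, 9, -15).
Taking (1, 3, 6) on g with direction v = (12, 9, -15): w = M − (1, 3, 6) = (2, -4, -10), and w × v = (150, -90, 66).
Distance = |w × v| / |v| = √34956 / √450 ≈ 8.814.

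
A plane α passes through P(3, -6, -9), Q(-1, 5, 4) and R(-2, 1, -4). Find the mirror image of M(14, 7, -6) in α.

(-2, -13, 6)

PQ = (-4, 11, 13), PR = (-5, 7, 5); a normal to α is PQ × PR = (-36, -45, 27).
Using P: α has equation -36x - 45y + 27z = -81.
λ = (n·M − d)/|n|² = (-981 − (-81))/4050 = -2/9.
Reflection = M − 2λn = (14, 7, -6) − (-4/9)·(-36, -45, 27) = (-2, -13, 6).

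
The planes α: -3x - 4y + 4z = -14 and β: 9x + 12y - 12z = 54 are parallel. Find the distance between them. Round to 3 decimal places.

Rescale β by 1/(-3): -3x - 4y + 4z = -18. Then distance = |-14 − (-18)| / √41 ≈ 0.625.

0.625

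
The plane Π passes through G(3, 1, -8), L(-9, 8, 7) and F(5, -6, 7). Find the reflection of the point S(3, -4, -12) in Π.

(9, 2, -10)

GL = (-12, 7, 15), GF = (2, -7, 15); a normal to Π is GL × GF = (210, 210, 70).
Using G: Π has equation 210x + 210y + 70z = 280.
λ = (n·S − d)/|n|² = (-1050 − 280)/93100 = -1/70.
Reflection = S − 2λn = (3, -4, -12) − (-1/35)·(210, 210, 70) = (9, 2, -10).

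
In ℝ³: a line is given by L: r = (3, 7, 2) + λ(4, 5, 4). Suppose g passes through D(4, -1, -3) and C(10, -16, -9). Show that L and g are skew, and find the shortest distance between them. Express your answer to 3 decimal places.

0.903

A direction vector for g is C − D = (6, -15, -6).
Common perpendicular direction n = (4, 5, 4) × (6, -15, -6) = (30, 48, -90).
With w = (4, -1, -3) − (3, 7, 2) = (1, -8, -5), w · n = 96.
Since n ≠ 0 the lines are not parallel, and w · n = 96 ≠ 0 so they do not intersect; hence they are skew.
Distance = |w · n| / |n| = |96| / √11304 ≈ 0.903.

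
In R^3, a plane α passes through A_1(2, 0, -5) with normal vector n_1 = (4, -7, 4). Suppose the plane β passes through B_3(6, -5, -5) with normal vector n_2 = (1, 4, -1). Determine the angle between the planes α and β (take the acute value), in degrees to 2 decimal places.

42.84

α: n_1·r = n_1·A_1 gives 4x - 7y + 4z = -12.
β: n_2·r = n_2·B_3 gives x + 4y - z = -9.
cos θ = |n₁·n₂| / (|n₁||n₂|) = |-28| / (√81 · √18).
θ = arccos(0.73330) ≈ 42.84°.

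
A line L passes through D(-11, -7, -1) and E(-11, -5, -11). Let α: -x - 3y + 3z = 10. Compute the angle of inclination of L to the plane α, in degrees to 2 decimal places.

A direction vector for L is E − D = (0, 2, -10).
sin θ = |n·v| / (|n||v|) = |-36| / (√19 · √104) = 0.80986.
θ ≈ 54.08°.

54.08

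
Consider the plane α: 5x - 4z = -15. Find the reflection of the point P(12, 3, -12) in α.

λ = (n·P − d)/|n|² = (108 − (-15))/41 = 3.
Reflection = P − 2λn = (12, 3, -12) − 6·(5, 0, -4) = (-18, 3, 12).

(-18, 3, 12)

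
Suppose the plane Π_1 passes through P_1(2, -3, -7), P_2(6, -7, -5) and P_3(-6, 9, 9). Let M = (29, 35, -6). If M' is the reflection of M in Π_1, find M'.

(-37, -25, 6)

P_1P_2 = (4, -4, 2), P_1P_3 = (-8, 12, 16); a normal to Π_1 is P_1P_2 × P_1P_3 = (-88, -80, 16).
Using P_1: Π_1 has equation -88x - 80y + 16z = -48.
λ = (n·M − d)/|n|² = (-5448 − (-48))/14400 = -3/8.
Reflection = M − 2λn = (29, 35, -6) − (-3/4)·(-88, -80, 16) = (-37, -25, 6).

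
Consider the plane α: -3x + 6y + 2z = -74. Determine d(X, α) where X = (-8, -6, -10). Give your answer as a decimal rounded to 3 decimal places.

n·X − d = (-3)·(-8) + (6)·(-6) + (2)·(-10) − (-74) = 42; |n| = √49.
Distance = |42| / √49 = 42/√49 ≈ 6.000.

6.000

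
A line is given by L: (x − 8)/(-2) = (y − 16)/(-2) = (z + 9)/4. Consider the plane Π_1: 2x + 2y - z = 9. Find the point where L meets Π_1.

(0, 8, 7)

L has direction (-2, -2, 4) through (8, 16, -9).
Substitute r = (8, 16, -9) + t(-2, -2, 4) into the plane: 57 + (-12)t = 9, so t = 4.
Intersection: (8, 16, -9) + 4·(-2, -2, 4) = (0, 8, 7).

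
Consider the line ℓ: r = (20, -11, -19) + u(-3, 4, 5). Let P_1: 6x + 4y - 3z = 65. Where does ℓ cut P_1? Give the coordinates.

(8, 5, 1)

Substitute r = (20, -11, -19) + t(-3, 4, 5) into the plane: 133 + (-17)t = 65, so t = 4.
Intersection: (20, -11, -19) + 4·(-3, 4, 5) = (8, 5, 1).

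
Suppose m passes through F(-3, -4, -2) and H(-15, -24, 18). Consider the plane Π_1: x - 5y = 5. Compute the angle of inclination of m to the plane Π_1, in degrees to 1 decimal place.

34.2

A direction vector for m is H − F = (-12, -20, 20).
sin θ = |n·v| / (|n||v|) = |88| / (√26 · √944) = 0.56171.
θ ≈ 34.2°.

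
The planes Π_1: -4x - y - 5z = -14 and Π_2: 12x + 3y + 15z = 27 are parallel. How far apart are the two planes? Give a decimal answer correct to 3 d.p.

Rescale Π_2 by 1/(-3): -4x - y - 5z = -9. Then distance = |-14 − (-9)| / √42 ≈ 0.772.

0.772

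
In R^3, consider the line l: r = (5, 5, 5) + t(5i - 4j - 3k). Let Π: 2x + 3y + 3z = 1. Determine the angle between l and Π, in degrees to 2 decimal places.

sin θ = |n·v| / (|n||v|) = |-11| / (√22 · √50) = 0.33166.
θ ≈ 19.37°.

19.37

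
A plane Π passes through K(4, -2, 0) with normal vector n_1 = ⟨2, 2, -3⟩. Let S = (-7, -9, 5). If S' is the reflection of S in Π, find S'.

(5, 3, -13)

Π: n_1·r = n_1·K gives 2x + 2y - 3z = 4.
λ = (n·S − d)/|n|² = (-47 − 4)/17 = -3.
Reflection = S − 2λn = (-7, -9, 5) − (-6)·(2, 2, -3) = (5, 3, -13).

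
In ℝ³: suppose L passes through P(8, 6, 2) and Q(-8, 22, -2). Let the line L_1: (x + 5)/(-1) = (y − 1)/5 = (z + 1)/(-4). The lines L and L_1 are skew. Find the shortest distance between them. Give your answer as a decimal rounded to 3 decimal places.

A direction vector for L is Q − P = (-16, 16, -4).
L_1 has direction (-1, 5, -4) through (-5, 1, -1).
Common perpendicular direction n = (-16, 16, -4) × (-1, 5, -4) = (-44, -60, -64).
With w = (-5, 1, -1) − (8, 6, 2) = (-13, -5, -3), w · n = 1064.
Distance = |w · n| / |n| = |1064| / √9632 ≈ 10.841.

10.841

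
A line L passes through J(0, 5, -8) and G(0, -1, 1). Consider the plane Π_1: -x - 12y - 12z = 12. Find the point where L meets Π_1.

A direction vector for L is G − J = (0, -6, 9).
Substitute r = (0, 5, -8) + t(0, -6, 9) into the plane: 36 + (-36)t = 12, so t = 2/3.
Intersection: (0, 5, -8) + (2/3)·(0, -6, 9) = (0, 1, -2).

(0, 1, -2)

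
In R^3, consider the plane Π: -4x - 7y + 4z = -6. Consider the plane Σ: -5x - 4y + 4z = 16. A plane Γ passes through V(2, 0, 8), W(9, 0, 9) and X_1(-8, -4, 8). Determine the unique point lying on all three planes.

VW = (7, 0, 1), VX_1 = (-10, -4, 0); a normal to Γ is VW × VX_1 = (4, -10, -28).
Using V: Γ has equation 4x - 10y - 28z = -216.
Solving the 3×3 linear system -4x - 7y + 4z = -6, -5x - 4y + 4z = 16, 4x - 10y - 28z = -216 (e.g. by elimination or Cramer's rule, determinant = 524) gives (-4, 6, 5).

(-4, 6, 5)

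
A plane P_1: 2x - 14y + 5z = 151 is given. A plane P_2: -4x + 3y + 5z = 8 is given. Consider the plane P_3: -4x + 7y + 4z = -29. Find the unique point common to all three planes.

(4, -7, 9)

Solving the 3×3 linear system 2x - 14y + 5z = 151, -4x + 3y + 5z = 8, -4x + 7y + 4z = -29 (e.g. by elimination or Cramer's rule, determinant = -70) gives (4, -7, 9).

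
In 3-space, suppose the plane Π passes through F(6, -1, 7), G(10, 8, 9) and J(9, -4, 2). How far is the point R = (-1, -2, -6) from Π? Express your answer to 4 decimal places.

12.3656

FG = (4, 9, 2), FJ = (3, -3, -5); a normal to Π is FG × FJ = (-39, 26, -39).
Using F: Π has equation -39x + 26y - 39z = -533.
n·R − d = (-39)·(-1) + (26)·(-2) + (-39)·(-6) − (-533) = 754; |n| = √3718.
Distance = |754| / √3718 = 754/√3718 ≈ 12.3656.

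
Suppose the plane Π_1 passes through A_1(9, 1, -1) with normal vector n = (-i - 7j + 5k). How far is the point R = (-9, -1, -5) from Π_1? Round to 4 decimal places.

1.3856

Π_1: n·r = n·A_1 gives -x - 7y + 5z = -21.
n·R − d = (-1)·(-9) + (-7)·(-1) + (5)·(-5) − (-21) = 12; |n| = √75.
Distance = |12| / √75 = 12/√75 ≈ 1.3856.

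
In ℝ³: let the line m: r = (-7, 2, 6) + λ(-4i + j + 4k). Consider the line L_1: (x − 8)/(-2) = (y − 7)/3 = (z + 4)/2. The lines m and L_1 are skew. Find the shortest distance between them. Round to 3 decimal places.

3.536

L_1 has direction (-2, 3, 2) through (8, 7, -4).
Common perpendicular direction n = (-4, 1, 4) × (-2, 3, 2) = (-10, 0, -10).
With w = (8, 7, -4) − (-7, 2, 6) = (15, 5, -10), w · n = -50.
Distance = |w · n| / |n| = |-50| / √200 ≈ 3.536.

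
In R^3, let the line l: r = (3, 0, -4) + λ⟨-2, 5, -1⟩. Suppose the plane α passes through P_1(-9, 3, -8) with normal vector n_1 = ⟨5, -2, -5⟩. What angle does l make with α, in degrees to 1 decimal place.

α: n_1·r = n_1·P_1 gives 5x - 2y - 5z = -11.
sin θ = |n·v| / (|n||v|) = |-15| / (√54 · √30) = 0.37268.
θ ≈ 21.9°.

21.9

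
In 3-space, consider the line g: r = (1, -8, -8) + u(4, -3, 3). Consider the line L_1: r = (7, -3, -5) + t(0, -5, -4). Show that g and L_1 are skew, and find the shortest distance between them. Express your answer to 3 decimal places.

4.890

Common perpendicular direction n = (4, -3, 3) × (0, -5, -4) = (27, 16, -20).
With w = (7, -3, -5) − (1, -8, -8) = (6, 5, 3), w · n = 182.
Since n ≠ 0 the lines are not parallel, and w · n = 182 ≠ 0 so they do not intersect; hence they are skew.
Distance = |w · n| / |n| = |182| / √1385 ≈ 4.890.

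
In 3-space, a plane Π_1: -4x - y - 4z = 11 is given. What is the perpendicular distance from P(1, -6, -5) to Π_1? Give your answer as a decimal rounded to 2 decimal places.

1.91

n·P − d = (-4)·(1) + (-1)·(-6) + (-4)·(-5) − 11 = 11; |n| = √33.
Distance = |11| / √33 = 11/√33 ≈ 1.91.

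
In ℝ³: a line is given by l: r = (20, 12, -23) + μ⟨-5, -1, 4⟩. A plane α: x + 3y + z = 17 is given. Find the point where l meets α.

Substitute r = (20, 12, -23) + t(-5, -1, 4) into the plane: 33 + (-4)t = 17, so t = 4.
Intersection: (20, 12, -23) + 4·(-5, -1, 4) = (0, 8, -7).

(0, 8, -7)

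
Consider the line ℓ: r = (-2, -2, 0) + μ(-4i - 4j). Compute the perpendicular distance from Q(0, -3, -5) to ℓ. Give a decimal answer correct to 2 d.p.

Taking (-2, -2, 0) on ℓ with direction v = (-4, -4, 0): w = Q − (-2, -2, 0) = (2, -1, -5), and w × v = (-20, 20, -12).
Distance = |w × v| / |v| = √944 / √32 ≈ 5.43.

5.43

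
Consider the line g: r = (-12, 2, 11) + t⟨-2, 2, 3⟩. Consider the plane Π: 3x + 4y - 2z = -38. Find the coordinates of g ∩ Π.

(-6, -4, 2)

Substitute r = (-12, 2, 11) + t(-2, 2, 3) into the plane: -50 + (-4)t = -38, so t = -3.
Intersection: (-12, 2, 11) + (-3)·(-2, 2, 3) = (-6, -4, 2).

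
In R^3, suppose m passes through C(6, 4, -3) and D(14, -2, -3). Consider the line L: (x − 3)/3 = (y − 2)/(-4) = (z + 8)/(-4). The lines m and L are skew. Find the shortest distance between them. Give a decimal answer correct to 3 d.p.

A direction vector for m is D − C = (8, -6, 0).
L has direction (3, -4, -4) through (3, 2, -8).
Common perpendicular direction n = (8, -6, 0) × (3, -4, -4) = (24, 32, -14).
With w = (3, 2, -8) − (6, 4, -3) = (-3, -2, -5), w · n = -66.
Distance = |w · n| / |n| = |-66| / √1796 ≈ 1.557.

1.557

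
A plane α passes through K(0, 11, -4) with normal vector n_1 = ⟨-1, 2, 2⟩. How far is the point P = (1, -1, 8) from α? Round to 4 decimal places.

0.3333

α: n_1·r = n_1·K gives -x + 2y + 2z = 14.
n·P − d = (-1)·(1) + (2)·(-1) + (2)·(8) − 14 = -1; |n| = √9.
Distance = |-1| / √9 = 1/√9 ≈ 0.3333.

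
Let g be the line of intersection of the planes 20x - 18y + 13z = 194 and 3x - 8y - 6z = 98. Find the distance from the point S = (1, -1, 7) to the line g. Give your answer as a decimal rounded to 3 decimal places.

12.733

Direction of g: (20, -18, 13) × (3, -8, -6) = (212, 159, -106).
A point on g: solving the two plane equations with x = 6 gives (6, -7, -4).
Taking (6, -7, -4) on g with direction v = (212, 159, -106): w = S − (6, -7, -4) = (-5, 6, 11), and w × v = (-2385, 1802, -2067).
Distance = |w × v| / |v| = √13207918 / √81461 ≈ 12.733.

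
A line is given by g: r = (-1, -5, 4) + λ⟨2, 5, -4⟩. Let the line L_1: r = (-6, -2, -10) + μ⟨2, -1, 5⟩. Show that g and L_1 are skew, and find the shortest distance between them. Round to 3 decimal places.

Common perpendicular direction n = (2, 5, -4) × (2, -1, 5) = (21, -18, -12).
With w = (-6, -2, -10) − (-1, -5, 4) = (-5, 3, -14), w · n = 9.
Since n ≠ 0 the lines are not parallel, and w · n = 9 ≠ 0 so they do not intersect; hence they are skew.
Distance = |w · n| / |n| = |9| / √909 ≈ 0.299.

0.299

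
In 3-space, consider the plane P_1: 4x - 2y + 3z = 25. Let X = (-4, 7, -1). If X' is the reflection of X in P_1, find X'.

λ = (n·X − d)/|n|² = (-33 − 25)/29 = -2.
Reflection = X − 2λn = (-4, 7, -1) − (-4)·(4, -2, 3) = (12, -1, 11).

(12, -1, 11)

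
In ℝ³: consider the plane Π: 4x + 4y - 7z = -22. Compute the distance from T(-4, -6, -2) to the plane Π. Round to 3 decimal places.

n·T − d = (4)·(-4) + (4)·(-6) + (-7)·(-2) − (-22) = -4; |n| = √81.
Distance = |-4| / √81 = 4/√81 ≈ 0.444.

0.444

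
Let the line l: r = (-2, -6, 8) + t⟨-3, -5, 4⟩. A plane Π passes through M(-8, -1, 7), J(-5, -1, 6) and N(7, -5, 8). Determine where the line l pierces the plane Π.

(1, -1, 4)

MJ = (3, 0, -1), MN = (15, -4, 1); a normal to Π is MJ × MN = (-4, -18, -12).
Using M: Π has equation -4x - 18y - 12z = -34.
Substitute r = (-2, -6, 8) + t(-3, -5, 4) into the plane: 20 + 54t = -34, so t = -1.
Intersection: (-2, -6, 8) + (-1)·(-3, -5, 4) = (1, -1, 4).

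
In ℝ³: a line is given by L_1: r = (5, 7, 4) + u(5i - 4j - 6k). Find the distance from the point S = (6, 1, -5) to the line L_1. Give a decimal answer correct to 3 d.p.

5.342

Taking (5, 7, 4) on L_1 with direction v = (5, -4, -6): w = S − (5, 7, 4) = (1, -6, -9), and w × v = (0, -39, 26).
Distance = |w × v| / |v| = √2197 / √77 ≈ 5.342.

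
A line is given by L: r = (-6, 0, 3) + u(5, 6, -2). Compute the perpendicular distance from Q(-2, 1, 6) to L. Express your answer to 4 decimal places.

Taking (-6, 0, 3) on L with direction v = (5, 6, -2): w = Q − (-6, 0, 3) = (4, 1, 3), and w × v = (-20, 23, 19).
Distance = |w × v| / |v| = √1290 / √65 ≈ 4.4549.

4.4549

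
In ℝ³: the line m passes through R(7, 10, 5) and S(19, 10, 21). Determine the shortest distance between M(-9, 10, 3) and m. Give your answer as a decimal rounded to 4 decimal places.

11.6000

A direction vector for m is S − R = (12, 0, 16).
Taking (7, 10, 5) on m with direction v = (12, 0, 16): w = M − (7, 10, 5) = (-16, 0, -2), and w × v = (0, 232, 0).
Distance = |w × v| / |v| = √53824 / √400 ≈ 11.6000.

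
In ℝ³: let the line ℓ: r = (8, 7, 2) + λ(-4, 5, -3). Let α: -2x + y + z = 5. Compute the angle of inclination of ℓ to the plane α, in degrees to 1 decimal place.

sin θ = |n·v| / (|n||v|) = |10| / (√6 · √50) = 0.57735.
θ ≈ 35.3°.

35.3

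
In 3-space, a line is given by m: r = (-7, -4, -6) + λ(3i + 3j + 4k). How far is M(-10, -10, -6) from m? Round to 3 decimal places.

4.854

Taking (-7, -4, -6) on m with direction v = (3, 3, 4): w = M − (-7, -4, -6) = (-3, -6, 0), and w × v = (-24, 12, 9).
Distance = |w × v| / |v| = √801 / √34 ≈ 4.854.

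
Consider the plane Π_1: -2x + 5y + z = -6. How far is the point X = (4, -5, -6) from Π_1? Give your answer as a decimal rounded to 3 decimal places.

n·X − d = (-2)·(4) + (5)·(-5) + (1)·(-6) − (-6) = -33; |n| = √30.
Distance = |-33| / √30 = 33/√30 ≈ 6.025.

6.025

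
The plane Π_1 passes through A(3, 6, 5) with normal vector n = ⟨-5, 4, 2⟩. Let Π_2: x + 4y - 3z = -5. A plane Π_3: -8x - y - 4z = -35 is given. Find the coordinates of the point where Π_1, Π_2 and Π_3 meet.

Π_1: n·r = n·A gives -5x + 4y + 2z = 19.
Solving the 3×3 linear system -5x + 4y + 2z = 19, x + 4y - 3z = -5, -8x - y - 4z = -35 (e.g. by elimination or Cramer's rule, determinant = 269) gives (1, 3, 6).

(1, 3, 6)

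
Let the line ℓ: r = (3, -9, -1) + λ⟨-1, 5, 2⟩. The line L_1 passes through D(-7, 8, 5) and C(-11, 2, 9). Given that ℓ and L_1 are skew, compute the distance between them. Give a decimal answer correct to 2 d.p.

A direction vector for L_1 is C − D = (-4, -6, 4).
Common perpendicular direction n = (-1, 5, 2) × (-4, -6, 4) = (32, -4, 26).
With w = (-7, 8, 5) − (3, -9, -1) = (-10, 17, 6), w · n = -232.
Distance = |w · n| / |n| = |-232| / √1716 ≈ 5.60.

5.60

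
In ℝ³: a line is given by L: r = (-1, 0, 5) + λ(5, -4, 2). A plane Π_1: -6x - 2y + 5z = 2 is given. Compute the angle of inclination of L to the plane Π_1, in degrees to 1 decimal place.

12.8

sin θ = |n·v| / (|n||v|) = |-12| / (√65 · √45) = 0.22188.
θ ≈ 12.8°.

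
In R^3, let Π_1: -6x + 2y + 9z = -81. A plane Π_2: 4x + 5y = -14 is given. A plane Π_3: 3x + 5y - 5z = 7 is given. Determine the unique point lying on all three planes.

(4, -6, -5)

Solving the 3×3 linear system -6x + 2y + 9z = -81, 4x + 5y = -14, 3x + 5y - 5z = 7 (e.g. by elimination or Cramer's rule, determinant = 235) gives (4, -6, -5).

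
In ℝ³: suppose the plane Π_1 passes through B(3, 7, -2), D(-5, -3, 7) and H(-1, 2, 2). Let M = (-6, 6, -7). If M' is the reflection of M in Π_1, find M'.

BD = (-8, -10, 9), BH = (-4, -5, 4); a normal to Π_1 is BD × BH = (5, -4, 0).
Using B: Π_1 has equation 5x - 4y = -13.
λ = (n·M − d)/|n|² = (-54 − (-13))/41 = -1.
Reflection = M − 2λn = (-6, 6, -7) − (-2)·(5, -4, 0) = (4, -2, -7).

(4, -2, -7)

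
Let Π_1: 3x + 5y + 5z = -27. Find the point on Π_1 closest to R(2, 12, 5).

Foot = R − λn with λ = (n·R − d)/|n|² = (91 − (-27))/59 = 2.
Foot = (2, 12, 5) − 2·(3, 5, 5) = (-4, 2, -5).

(-4, 2, -5)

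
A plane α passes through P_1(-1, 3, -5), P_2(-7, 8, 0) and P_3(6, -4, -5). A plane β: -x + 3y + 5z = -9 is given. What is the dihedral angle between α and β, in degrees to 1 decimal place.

69.2

P_1P_2 = (-6, 5, 5), P_1P_3 = (7, -7, 0); a normal to α is P_1P_2 × P_1P_3 = (35, 35, 7).
Using P_1: α has equation 35x + 35y + 7z = 35.
cos θ = |n₁·n₂| / (|n₁||n₂|) = |105| / (√2499 · √35).
θ = arccos(0.35504) ≈ 69.2°.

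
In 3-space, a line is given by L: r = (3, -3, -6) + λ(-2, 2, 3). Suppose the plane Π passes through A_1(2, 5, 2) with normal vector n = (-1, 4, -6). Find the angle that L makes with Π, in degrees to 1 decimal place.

Π: n·r = n·A_1 gives -x + 4y - 6z = 6.
sin θ = |n·v| / (|n||v|) = |-8| / (√53 · √17) = 0.26652.
θ ≈ 15.5°.

15.5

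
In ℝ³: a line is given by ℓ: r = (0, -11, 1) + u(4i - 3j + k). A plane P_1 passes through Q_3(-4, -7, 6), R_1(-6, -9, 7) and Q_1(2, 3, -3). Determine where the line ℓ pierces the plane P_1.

(-8, -5, -1)

Q_3R_1 = (-2, -2, 1), Q_3Q_1 = (6, 10, -9); a normal to P_1 is Q_3R_1 × Q_3Q_1 = (8, -12, -8).
Using Q_3: P_1 has equation 8x - 12y - 8z = 4.
Substitute r = (0, -11, 1) + t(4, -3, 1) into the plane: 124 + 60t = 4, so t = -2.
Intersection: (0, -11, 1) + (-2)·(4, -3, 1) = (-8, -5, -1).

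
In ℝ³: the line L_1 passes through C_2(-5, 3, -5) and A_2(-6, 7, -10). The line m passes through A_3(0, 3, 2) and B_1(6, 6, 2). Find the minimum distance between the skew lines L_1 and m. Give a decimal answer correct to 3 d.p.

A direction vector for L_1 is A_2 − C_2 = (-1, 4, -5).
A direction vector for m is B_1 − A_3 = (6, 3, 0).
Common perpendicular direction n = (-1, 4, -5) × (6, 3, 0) = (15, -30, -27).
With w = (0, 3, 2) − (-5, 3, -5) = (5, 0, 7), w · n = -114.
Distance = |w · n| / |n| = |-114| / √1854 ≈ 2.648.

2.648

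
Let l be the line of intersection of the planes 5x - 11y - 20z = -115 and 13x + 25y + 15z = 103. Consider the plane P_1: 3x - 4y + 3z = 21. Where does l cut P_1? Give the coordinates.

Direction of l: (5, -11, -20) × (13, 25, 15) = (335, -335, 268).
A point on l: solving the two plane equations with x = -19 gives (-19, 20, -10).
Substitute r = (-19, 20, -10) + t(335, -335, 268) into the plane: -167 + 3149t = 21, so t = 4/67.
Intersection: (-19, 20, -10) + (4/67)·(335, -335, 268) = (1, 0, 6).

(1, 0, 6)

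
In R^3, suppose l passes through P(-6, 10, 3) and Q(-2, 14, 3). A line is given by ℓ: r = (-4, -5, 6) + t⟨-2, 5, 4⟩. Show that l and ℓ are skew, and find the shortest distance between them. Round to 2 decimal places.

A direction vector for l is Q − P = (4, 4, 0).
Common perpendicular direction n = (4, 4, 0) × (-2, 5, 4) = (16, -16, 28).
With w = (-4, -5, 6) − (-6, 10, 3) = (2, -15, 3), w · n = 356.
Since n ≠ 0 the lines are not parallel, and w · n = 356 ≠ 0 so they do not intersect; hence they are skew.
Distance = |w · n| / |n| = |356| / √1296 ≈ 9.89.

9.89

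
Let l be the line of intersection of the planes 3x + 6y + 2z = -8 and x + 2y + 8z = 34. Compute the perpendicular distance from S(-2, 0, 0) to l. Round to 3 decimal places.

5.310

Direction of l: (3, 6, 2) × (1, 2, 8) = (44, -22, 0).
A point on l: solving the two plane equations with x = 2 gives (2, -4, 5).
Taking (2, -4, 5) on l with direction v = (44, -22, 0): w = S − (2, -4, 5) = (-4, 4, -5), and w × v = (-110, -220, -88).
Distance = |w × v| / |v| = √68244 / √2420 ≈ 5.310.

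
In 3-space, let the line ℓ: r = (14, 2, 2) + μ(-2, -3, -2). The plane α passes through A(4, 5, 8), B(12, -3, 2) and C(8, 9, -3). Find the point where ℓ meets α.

(12, -1, 0)

AB = (8, -8, -6), AC = (4, 4, -11); a normal to α is AB × AC = (112, 64, 64).
Using A: α has equation 112x + 64y + 64z = 1280.
Substitute r = (14, 2, 2) + t(-2, -3, -2) into the plane: 1824 + (-544)t = 1280, so t = 1.
Intersection: (14, 2, 2) + 1·(-2, -3, -2) = (12, -1, 0).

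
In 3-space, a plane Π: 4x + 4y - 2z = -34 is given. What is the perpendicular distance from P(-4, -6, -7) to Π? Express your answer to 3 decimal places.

1.333

n·P − d = (4)·(-4) + (4)·(-6) + (-2)·(-7) − (-34) = 8; |n| = √36.
Distance = |8| / √36 = 8/√36 ≈ 1.333.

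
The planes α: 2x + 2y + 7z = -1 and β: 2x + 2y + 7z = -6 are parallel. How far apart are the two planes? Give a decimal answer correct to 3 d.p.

Same normal n = (2, 2, 7) with |n| = √57; distance = |-1 − (-6)| / |n| = 5/√57 ≈ 0.662.

0.662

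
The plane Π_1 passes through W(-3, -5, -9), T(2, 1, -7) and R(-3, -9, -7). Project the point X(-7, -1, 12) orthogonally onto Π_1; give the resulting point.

(5, -7, 0)

WT = (5, 6, 2), WR = (0, -4, 2); a normal to Π_1 is WT × WR = (20, -10, -20).
Using W: Π_1 has equation 20x - 10y - 20z = 170.
Foot = X − λn with λ = (n·X − d)/|n|² = (-370 − 170)/900 = -3/5.
Foot = (-7, -1, 12) − (-3/5)·(20, -10, -20) = (5, -7, 0).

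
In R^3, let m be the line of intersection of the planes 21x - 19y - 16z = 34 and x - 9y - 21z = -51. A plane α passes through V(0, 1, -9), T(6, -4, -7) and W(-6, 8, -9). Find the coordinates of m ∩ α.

(6, 4, 1)

Direction of m: (21, -19, -16) × (1, -9, -21) = (255, 425, -170).
A point on m: solving the two plane equations with x = -3 gives (-3, -11, 7).
VT = (6, -5, 2), VW = (-6, 7, 0); a normal to α is VT × VW = (-14, -12, 12).
Using V: α has equation -14x - 12y + 12z = -120.
Substitute r = (-3, -11, 7) + t(255, 425, -170) into the plane: 258 + (-10710)t = -120, so t = 3/85.
Intersection: (-3, -11, 7) + (3/85)·(255, 425, -170) = (6, 4, 1).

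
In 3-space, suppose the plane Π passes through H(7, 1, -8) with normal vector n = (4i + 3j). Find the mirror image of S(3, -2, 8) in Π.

(11, 4, 8)

Π: n·r = n·H gives 4x + 3y = 31.
λ = (n·S − d)/|n|² = (6 − 31)/25 = -1.
Reflection = S − 2λn = (3, -2, 8) − (-2)·(4, 3, 0) = (11, 4, 8).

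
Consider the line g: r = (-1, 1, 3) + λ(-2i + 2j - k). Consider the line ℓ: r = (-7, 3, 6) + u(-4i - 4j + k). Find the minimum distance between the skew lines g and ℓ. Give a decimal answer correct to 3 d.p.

4.185

Common perpendicular direction n = (-2, 2, -1) × (-4, -4, 1) = (-2, 6, 16).
With w = (-7, 3, 6) − (-1, 1, 3) = (-6, 2, 3), w · n = 72.
Distance = |w · n| / |n| = |72| / √296 ≈ 4.185.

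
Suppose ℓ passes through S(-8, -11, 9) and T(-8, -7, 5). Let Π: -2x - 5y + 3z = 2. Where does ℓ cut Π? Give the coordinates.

(-8, 1, -3)

A direction vector for ℓ is T − S = (0, 4, -4).
Substitute r = (-8, -11, 9) + t(0, 4, -4) into the plane: 98 + (-32)t = 2, so t = 3.
Intersection: (-8, -11, 9) + 3·(0, 4, -4) = (-8, 1, -3).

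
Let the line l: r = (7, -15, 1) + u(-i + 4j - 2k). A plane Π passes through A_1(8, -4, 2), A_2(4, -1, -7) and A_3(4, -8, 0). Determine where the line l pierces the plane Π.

(4, -3, -5)

A_1A_2 = (-4, 3, -9), A_1A_3 = (-4, -4, -2); a normal to Π is A_1A_2 × A_1A_3 = (-42, 28, 28).
Using A_1: Π has equation -42x + 28y + 28z = -392.
Substitute r = (7, -15, 1) + t(-1, 4, -2) into the plane: -686 + 98t = -392, so t = 3.
Intersection: (7, -15, 1) + 3·(-1, 4, -2) = (4, -3, -5).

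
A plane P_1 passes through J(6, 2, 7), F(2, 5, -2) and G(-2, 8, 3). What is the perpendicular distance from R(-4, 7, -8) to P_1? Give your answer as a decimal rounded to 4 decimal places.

2.0000

JF = (-4, 3, -9), JG = (-8, 6, -4); a normal to P_1 is JF × JG = (42, 56, 0).
Using J: P_1 has equation 42x + 56y = 364.
n·R − d = (42)·(-4) + (56)·(7) + (0)·(-8) − 364 = -140; |n| = √4900.
Distance = |-140| / √4900 = 140/√4900 ≈ 2.0000.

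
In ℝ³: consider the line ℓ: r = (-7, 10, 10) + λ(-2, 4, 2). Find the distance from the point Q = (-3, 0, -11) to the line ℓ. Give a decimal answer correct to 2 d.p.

14.82

Taking (-7, 10, 10) on ℓ with direction v = (-2, 4, 2): w = Q − (-7, 10, 10) = (4, -10, -21), and w × v = (64, 34, -4).
Distance = |w × v| / |v| = √5268 / √24 ≈ 14.82.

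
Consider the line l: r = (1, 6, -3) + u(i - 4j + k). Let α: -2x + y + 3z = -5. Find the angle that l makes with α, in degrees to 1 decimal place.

sin θ = |n·v| / (|n||v|) = |-3| / (√14 · √18) = 0.18898.
θ ≈ 10.9°.

10.9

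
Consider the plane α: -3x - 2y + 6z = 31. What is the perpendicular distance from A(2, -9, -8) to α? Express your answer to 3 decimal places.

n·A − d = (-3)·(2) + (-2)·(-9) + (6)·(-8) − 31 = -67; |n| = √49.
Distance = |-67| / √49 = 67/√49 ≈ 9.571.

9.571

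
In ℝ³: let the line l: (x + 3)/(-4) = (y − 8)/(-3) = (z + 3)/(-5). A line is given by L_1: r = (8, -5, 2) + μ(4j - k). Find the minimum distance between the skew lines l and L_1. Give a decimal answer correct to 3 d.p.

7.950

l has direction (-4, -3, -5) through (-3, 8, -3).
Common perpendicular direction n = (-4, -3, -5) × (0, 4, -1) = (23, -4, -16).
With w = (8, -5, 2) − (-3, 8, -3) = (11, -13, 5), w · n = 225.
Distance = |w · n| / |n| = |225| / √801 ≈ 7.950.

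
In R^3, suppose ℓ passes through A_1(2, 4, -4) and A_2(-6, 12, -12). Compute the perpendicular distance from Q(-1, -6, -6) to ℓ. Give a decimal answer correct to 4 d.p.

10.2307

A direction vector for ℓ is A_2 − A_1 = (-8, 8, -8).
Taking (2, 4, -4) on ℓ with direction v = (-8, 8, -8): w = Q − (2, 4, -4) = (-3, -10, -2), and w × v = (96, -8, -104).
Distance = |w × v| / |v| = √20096 / √192 ≈ 10.2307.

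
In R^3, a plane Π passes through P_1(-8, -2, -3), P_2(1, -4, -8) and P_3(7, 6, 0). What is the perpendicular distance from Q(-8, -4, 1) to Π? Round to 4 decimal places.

4.1295

P_1P_2 = (9, -2, -5), P_1P_3 = (15, 8, 3); a normal to Π is P_1P_2 × P_1P_3 = (34, -102, 102).
Using P_1: Π has equation 34x - 102y + 102z = -374.
n·Q − d = (34)·(-8) + (-102)·(-4) + (102)·(1) − (-374) = 612; |n| = √21964.
Distance = |612| / √21964 = 612/√21964 ≈ 4.1295.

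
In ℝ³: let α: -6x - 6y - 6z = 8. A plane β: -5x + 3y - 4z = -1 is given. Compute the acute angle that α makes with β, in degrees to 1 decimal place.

60.7

cos θ = |n₁·n₂| / (|n₁||n₂|) = |36| / (√108 · √50).
θ = arccos(0.48990) ≈ 60.7°.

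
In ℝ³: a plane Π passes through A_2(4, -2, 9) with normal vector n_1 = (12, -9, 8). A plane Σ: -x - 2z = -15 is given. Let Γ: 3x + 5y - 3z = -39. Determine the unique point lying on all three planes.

Π: n_1·r = n_1·A_2 gives 12x - 9y + 8z = 138.
Solving the 3×3 linear system 12x - 9y + 8z = 138, -x - 2z = -15, 3x + 5y - 3z = -39 (e.g. by elimination or Cramer's rule, determinant = 161) gives (3, -6, 6).

(3, -6, 6)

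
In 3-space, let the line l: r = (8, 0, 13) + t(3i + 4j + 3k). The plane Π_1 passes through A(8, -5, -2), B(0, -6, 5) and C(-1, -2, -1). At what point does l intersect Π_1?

AB = (-8, -1, 7), AC = (-9, 3, 1); a normal to Π_1 is AB × AC = (-22, -55, -33).
Using A: Π_1 has equation -22x - 55y - 33z = 165.
Substitute r = (8, 0, 13) + t(3, 4, 3) into the plane: -605 + (-385)t = 165, so t = -2.
Intersection: (8, 0, 13) + (-2)·(3, 4, 3) = (2, -8, 7).

(2, -8, 7)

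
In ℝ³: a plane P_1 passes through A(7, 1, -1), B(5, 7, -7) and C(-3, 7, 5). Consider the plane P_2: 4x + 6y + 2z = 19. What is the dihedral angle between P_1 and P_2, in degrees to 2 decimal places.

AB = (-2, 6, -6), AC = (-10, 6, 6); a normal to P_1 is AB × AC = (72, 72, 48).
Using A: P_1 has equation 72x + 72y + 48z = 528.
cos θ = |n₁·n₂| / (|n₁||n₂|) = |816| / (√12672 · √56).
θ = arccos(0.96866) ≈ 14.38°.

14.38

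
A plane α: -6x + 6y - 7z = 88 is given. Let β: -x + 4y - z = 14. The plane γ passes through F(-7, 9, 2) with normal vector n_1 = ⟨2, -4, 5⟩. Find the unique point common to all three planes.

(-10, 0, -4)

γ: n_1·r = n_1·F gives 2x - 4y + 5z = -40.
Solving the 3×3 linear system -6x + 6y - 7z = 88, -x + 4y - z = 14, 2x - 4y + 5z = -40 (e.g. by elimination or Cramer's rule, determinant = -50) gives (-10, 0, -4).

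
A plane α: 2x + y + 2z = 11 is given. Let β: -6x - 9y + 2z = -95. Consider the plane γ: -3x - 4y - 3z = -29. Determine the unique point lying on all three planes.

Solving the 3×3 linear system 2x + y + 2z = 11, -6x - 9y + 2z = -95, -3x - 4y - 3z = -29 (e.g. by elimination or Cramer's rule, determinant = 40) gives (7, 5, -4).

(7, 5, -4)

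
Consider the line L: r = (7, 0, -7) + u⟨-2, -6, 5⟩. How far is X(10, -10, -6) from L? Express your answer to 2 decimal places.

Taking (7, 0, -7) on L with direction v = (-2, -6, 5): w = X − (7, 0, -7) = (3, -10, 1), and w × v = (-44, -17, -38).
Distance = |w × v| / |v| = √3669 / √65 ≈ 7.51.

7.51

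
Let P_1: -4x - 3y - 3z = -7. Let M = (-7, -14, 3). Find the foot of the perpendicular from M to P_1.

(1, -8, 9)

Foot = M − λn with λ = (n·M − d)/|n|² = (61 − (-7))/34 = 2.
Foot = (-7, -14, 3) − 2·(-4, -3, -3) = (1, -8, 9).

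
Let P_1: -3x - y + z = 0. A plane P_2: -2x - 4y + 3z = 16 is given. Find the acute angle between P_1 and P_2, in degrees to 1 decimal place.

43.3

cos θ = |n₁·n₂| / (|n₁||n₂|) = |13| / (√11 · √29).
θ = arccos(0.72786) ≈ 43.3°.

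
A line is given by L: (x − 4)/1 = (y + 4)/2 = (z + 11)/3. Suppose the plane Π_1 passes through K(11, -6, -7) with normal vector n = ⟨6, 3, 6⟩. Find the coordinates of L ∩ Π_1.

(6, 0, -5)

L has direction (1, 2, 3) through (4, -4, -11).
Π_1: n·r = n·K gives 6x + 3y + 6z = 6.
Substitute r = (4, -4, -11) + t(1, 2, 3) into the plane: -54 + 30t = 6, so t = 2.
Intersection: (4, -4, -11) + 2·(1, 2, 3) = (6, 0, -5).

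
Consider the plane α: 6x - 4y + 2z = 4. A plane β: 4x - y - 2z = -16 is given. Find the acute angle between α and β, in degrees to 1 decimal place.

cos θ = |n₁·n₂| / (|n₁||n₂|) = |24| / (√56 · √21).
θ = arccos(0.69985) ≈ 45.6°.

45.6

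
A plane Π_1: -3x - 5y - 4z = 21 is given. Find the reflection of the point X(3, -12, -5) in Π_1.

(9, -2, 3)

λ = (n·X − d)/|n|² = (71 − 21)/50 = 1.
Reflection = X − 2λn = (3, -12, -5) − 2·(-3, -5, -4) = (9, -2, 3).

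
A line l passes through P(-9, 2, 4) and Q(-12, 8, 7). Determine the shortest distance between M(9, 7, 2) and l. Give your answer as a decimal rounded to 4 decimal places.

A direction vector for l is Q − P = (-3, 6, 3).
Taking (-9, 2, 4) on l with direction v = (-3, 6, 3): w = M − (-9, 2, 4) = (18, 5, -2), and w × v = (27, -48, 123).
Distance = |w × v| / |v| = √18162 / √54 ≈ 18.3394.

18.3394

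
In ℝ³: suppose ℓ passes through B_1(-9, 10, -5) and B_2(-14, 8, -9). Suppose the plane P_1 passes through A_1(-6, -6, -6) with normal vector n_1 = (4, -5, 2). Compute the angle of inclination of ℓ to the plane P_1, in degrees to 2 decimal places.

A direction vector for ℓ is B_2 − B_1 = (-5, -2, -4).
P_1: n_1·r = n_1·A_1 gives 4x - 5y + 2z = -6.
sin θ = |n·v| / (|n||v|) = |-18| / (√45 · √45) = 0.40000.
θ ≈ 23.58°.

23.58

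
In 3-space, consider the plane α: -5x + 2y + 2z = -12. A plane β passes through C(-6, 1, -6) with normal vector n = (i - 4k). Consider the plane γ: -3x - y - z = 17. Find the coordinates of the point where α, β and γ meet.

β: n·r = n·C gives x - 4z = 18.
Solving the 3×3 linear system -5x + 2y + 2z = -12, x - 4z = 18, -3x - y - z = 17 (e.g. by elimination or Cramer's rule, determinant = 44) gives (-2, -6, -5).

(-2, -6, -5)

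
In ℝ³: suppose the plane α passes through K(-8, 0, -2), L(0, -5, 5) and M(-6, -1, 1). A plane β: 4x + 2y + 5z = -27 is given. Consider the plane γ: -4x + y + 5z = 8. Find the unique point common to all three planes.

(-4, -3, -1)

KL = (8, -5, 7), KM = (2, -1, 3); a normal to α is KL × KM = (-8, -10, 2).
Using K: α has equation -8x - 10y + 2z = 60.
Solving the 3×3 linear system -8x - 10y + 2z = 60, 4x + 2y + 5z = -27, -4x + y + 5z = 8 (e.g. by elimination or Cramer's rule, determinant = 384) gives (-4, -3, -1).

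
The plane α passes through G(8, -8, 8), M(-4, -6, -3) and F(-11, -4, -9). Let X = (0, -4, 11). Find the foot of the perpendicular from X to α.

(4, -2, 7)

GM = (-12, 2, -11), GF = (-19, 4, -17); a normal to α is GM × GF = (10, 5, -10).
Using G: α has equation 10x + 5y - 10z = -40.
Foot = X − λn with λ = (n·X − d)/|n|² = (-130 − (-40))/225 = -2/5.
Foot = (0, -4, 11) − (-2/5)·(10, 5, -10) = (4, -2, 7).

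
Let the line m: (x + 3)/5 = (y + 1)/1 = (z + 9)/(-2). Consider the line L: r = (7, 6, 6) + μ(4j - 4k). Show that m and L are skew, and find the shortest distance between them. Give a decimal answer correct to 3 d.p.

m has direction (5, 1, -2) through (-3, -1, -9).
Common perpendicular direction n = (5, 1, -2) × (0, 4, -4) = (4, 20, 20).
With w = (7, 6, 6) − (-3, -1, -9) = (10, 7, 15), w · n = 480.
Since n ≠ 0 the lines are not parallel, and w · n = 480 ≠ 0 so they do not intersect; hence they are skew.
Distance = |w · n| / |n| = |480| / √816 ≈ 16.803.

16.803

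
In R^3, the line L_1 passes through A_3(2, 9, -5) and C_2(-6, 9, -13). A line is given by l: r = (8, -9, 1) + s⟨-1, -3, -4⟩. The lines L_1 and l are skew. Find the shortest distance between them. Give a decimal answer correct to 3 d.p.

10.392

A direction vector for L_1 is C_2 − A_3 = (-8, 0, -8).
Common perpendicular direction n = (-8, 0, -8) × (-1, -3, -4) = (-24, -24, 24).
With w = (8, -9, 1) − (2, 9, -5) = (6, -18, 6), w · n = 432.
Distance = |w · n| / |n| = |432| / √1728 ≈ 10.392.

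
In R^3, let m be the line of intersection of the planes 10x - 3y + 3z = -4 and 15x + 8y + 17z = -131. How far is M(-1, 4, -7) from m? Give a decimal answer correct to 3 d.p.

6.115

Direction of m: (10, -3, 3) × (15, 8, 17) = (-75, -125, 125).
A point on m: solving the two plane equations with x = -1 gives (-1, -6, -4).
Taking (-1, -6, -4) on m with direction v = (-75, -125, 125): w = M − (-1, -6, -4) = (0, 10, -3), and w × v = (875, 225, 750).
Distance = |w × v| / |v| = √1378750 / √36875 ≈ 6.115.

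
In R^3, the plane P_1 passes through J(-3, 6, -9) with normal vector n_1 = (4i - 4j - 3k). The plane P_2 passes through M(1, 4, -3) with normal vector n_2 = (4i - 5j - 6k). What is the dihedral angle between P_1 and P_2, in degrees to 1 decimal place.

P_1: n_1·r = n_1·J gives 4x - 4y - 3z = -9.
P_2: n_2·r = n_2·M gives 4x - 5y - 6z = 2.
cos θ = |n₁·n₂| / (|n₁||n₂|) = |54| / (√41 · √77).
θ = arccos(0.96107) ≈ 16.0°.

16.0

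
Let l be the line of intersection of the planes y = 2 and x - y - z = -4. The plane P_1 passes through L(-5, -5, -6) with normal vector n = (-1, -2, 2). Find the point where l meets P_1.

Direction of l: (0, 1, 0) × (1, -1, -1) = (-1, 0, -1).
A point on l: solving the two plane equations with x = -7 gives (-7, 2, -5).
P_1: n·r = n·L gives -x - 2y + 2z = 3.
Substitute r = (-7, 2, -5) + t(-1, 0, -1) into the plane: -7 + (-1)t = 3, so t = -10.
Intersection: (-7, 2, -5) + (-10)·(-1, 0, -1) = (3, 2, 5).

(3, 2, 5)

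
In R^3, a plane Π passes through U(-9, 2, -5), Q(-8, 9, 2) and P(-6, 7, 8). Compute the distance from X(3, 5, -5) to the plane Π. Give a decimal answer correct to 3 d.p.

11.839

UQ = (1, 7, 7), UP = (3, 5, 13); a normal to Π is UQ × UP = (56, 8, -16).
Using U: Π has equation 56x + 8y - 16z = -408.
n·X − d = (56)·(3) + (8)·(5) + (-16)·(-5) − (-408) = 696; |n| = √3456.
Distance = |696| / √3456 = 696/√3456 ≈ 11.839.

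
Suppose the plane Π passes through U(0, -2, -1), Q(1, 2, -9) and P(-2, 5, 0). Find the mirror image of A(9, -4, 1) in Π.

UQ = (1, 4, -8), UP = (-2, 7, 1); a normal to Π is UQ × UP = (60, 15, 15).
Using U: Π has equation 60x + 15y + 15z = -45.
λ = (n·A − d)/|n|² = (495 − (-45))/4050 = 2/15.
Reflection = A − 2λn = (9, -4, 1) − (4/15)·(60, 15, 15) = (-7, -8, -3).

(-7, -8, -3)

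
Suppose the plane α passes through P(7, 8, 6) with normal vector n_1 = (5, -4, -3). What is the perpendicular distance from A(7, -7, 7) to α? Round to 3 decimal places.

8.061

α: n_1·r = n_1·P gives 5x - 4y - 3z = -15.
n·A − d = (5)·(7) + (-4)·(-7) + (-3)·(7) − (-15) = 57; |n| = √50.
Distance = |57| / √50 = 57/√50 ≈ 8.061.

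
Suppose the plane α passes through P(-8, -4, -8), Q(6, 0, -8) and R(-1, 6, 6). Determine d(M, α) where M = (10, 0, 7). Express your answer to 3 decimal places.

PQ = (14, 4, 0), PR = (7, 10, 14); a normal to α is PQ × PR = (56, -196, 112).
Using P: α has equation 56x - 196y + 112z = -560.
n·M − d = (56)·(10) + (-196)·(0) + (112)·(7) − (-560) = 1904; |n| = √54096.
Distance = |1904| / √54096 = 1904/√54096 ≈ 8.186.

8.186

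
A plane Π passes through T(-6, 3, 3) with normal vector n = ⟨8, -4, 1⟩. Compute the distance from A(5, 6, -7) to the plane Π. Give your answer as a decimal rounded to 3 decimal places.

7.333

Π: n·r = n·T gives 8x - 4y + z = -57.
n·A − d = (8)·(5) + (-4)·(6) + (1)·(-7) − (-57) = 66; |n| = √81.
Distance = |66| / √81 = 66/√81 ≈ 7.333.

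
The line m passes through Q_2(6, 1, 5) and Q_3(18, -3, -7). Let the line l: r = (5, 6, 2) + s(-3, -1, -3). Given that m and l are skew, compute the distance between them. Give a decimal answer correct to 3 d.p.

A direction vector for m is Q_3 − Q_2 = (12, -4, -12).
Common perpendicular direction n = (12, -4, -12) × (-3, -1, -3) = (0, 72, -24).
With w = (5, 6, 2) − (6, 1, 5) = (-1, 5, -3), w · n = 432.
Distance = |w · n| / |n| = |432| / √5760 ≈ 5.692.

5.692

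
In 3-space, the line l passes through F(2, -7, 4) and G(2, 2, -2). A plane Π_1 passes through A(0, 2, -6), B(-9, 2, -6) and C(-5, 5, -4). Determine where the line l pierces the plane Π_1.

(2, 5, -4)

A direction vector for l is G − F = (0, 9, -6).
AB = (-9, 0, 0), AC = (-5, 3, 2); a normal to Π_1 is AB × AC = (0, 18, -27).
Using A: Π_1 has equation 18y - 27z = 198.
Substitute r = (2, -7, 4) + t(0, 9, -6) into the plane: -234 + 324t = 198, so t = 4/3.
Intersection: (2, -7, 4) + (4/3)·(0, 9, -6) = (2, 5, -4).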